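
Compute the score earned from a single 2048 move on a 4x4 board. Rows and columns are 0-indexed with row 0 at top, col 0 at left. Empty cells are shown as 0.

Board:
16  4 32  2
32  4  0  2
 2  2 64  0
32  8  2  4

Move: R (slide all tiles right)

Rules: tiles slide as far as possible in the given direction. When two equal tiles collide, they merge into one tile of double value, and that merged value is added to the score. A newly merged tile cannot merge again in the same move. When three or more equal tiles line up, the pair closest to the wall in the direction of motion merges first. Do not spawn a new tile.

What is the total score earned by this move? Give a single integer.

Slide right:
row 0: [16, 4, 32, 2] -> [16, 4, 32, 2]  score +0 (running 0)
row 1: [32, 4, 0, 2] -> [0, 32, 4, 2]  score +0 (running 0)
row 2: [2, 2, 64, 0] -> [0, 0, 4, 64]  score +4 (running 4)
row 3: [32, 8, 2, 4] -> [32, 8, 2, 4]  score +0 (running 4)
Board after move:
16  4 32  2
 0 32  4  2
 0  0  4 64
32  8  2  4

Answer: 4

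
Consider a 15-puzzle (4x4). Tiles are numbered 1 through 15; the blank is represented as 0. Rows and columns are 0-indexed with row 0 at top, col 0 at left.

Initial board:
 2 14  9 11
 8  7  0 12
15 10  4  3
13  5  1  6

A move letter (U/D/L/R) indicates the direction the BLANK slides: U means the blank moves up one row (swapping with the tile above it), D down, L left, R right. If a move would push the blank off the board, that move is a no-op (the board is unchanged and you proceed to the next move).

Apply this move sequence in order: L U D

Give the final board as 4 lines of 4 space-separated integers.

After move 1 (L):
 2 14  9 11
 8  0  7 12
15 10  4  3
13  5  1  6

After move 2 (U):
 2  0  9 11
 8 14  7 12
15 10  4  3
13  5  1  6

After move 3 (D):
 2 14  9 11
 8  0  7 12
15 10  4  3
13  5  1  6

Answer:  2 14  9 11
 8  0  7 12
15 10  4  3
13  5  1  6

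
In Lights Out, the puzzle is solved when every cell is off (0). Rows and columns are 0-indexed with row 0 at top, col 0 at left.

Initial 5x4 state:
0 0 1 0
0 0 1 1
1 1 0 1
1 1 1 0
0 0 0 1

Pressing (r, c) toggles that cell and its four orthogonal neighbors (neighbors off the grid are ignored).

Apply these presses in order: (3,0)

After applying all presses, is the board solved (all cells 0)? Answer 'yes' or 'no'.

Answer: no

Derivation:
After press 1 at (3,0):
0 0 1 0
0 0 1 1
0 1 0 1
0 0 1 0
1 0 0 1

Lights still on: 8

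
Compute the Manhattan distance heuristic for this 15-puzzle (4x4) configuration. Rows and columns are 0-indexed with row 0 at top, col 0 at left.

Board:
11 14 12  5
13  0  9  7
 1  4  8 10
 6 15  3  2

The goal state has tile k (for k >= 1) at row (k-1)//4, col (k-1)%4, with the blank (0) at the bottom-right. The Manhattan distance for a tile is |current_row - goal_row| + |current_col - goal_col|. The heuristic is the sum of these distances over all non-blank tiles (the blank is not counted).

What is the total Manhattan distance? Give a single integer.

Answer: 42

Derivation:
Tile 11: (0,0)->(2,2) = 4
Tile 14: (0,1)->(3,1) = 3
Tile 12: (0,2)->(2,3) = 3
Tile 5: (0,3)->(1,0) = 4
Tile 13: (1,0)->(3,0) = 2
Tile 9: (1,2)->(2,0) = 3
Tile 7: (1,3)->(1,2) = 1
Tile 1: (2,0)->(0,0) = 2
Tile 4: (2,1)->(0,3) = 4
Tile 8: (2,2)->(1,3) = 2
Tile 10: (2,3)->(2,1) = 2
Tile 6: (3,0)->(1,1) = 3
Tile 15: (3,1)->(3,2) = 1
Tile 3: (3,2)->(0,2) = 3
Tile 2: (3,3)->(0,1) = 5
Sum: 4 + 3 + 3 + 4 + 2 + 3 + 1 + 2 + 4 + 2 + 2 + 3 + 1 + 3 + 5 = 42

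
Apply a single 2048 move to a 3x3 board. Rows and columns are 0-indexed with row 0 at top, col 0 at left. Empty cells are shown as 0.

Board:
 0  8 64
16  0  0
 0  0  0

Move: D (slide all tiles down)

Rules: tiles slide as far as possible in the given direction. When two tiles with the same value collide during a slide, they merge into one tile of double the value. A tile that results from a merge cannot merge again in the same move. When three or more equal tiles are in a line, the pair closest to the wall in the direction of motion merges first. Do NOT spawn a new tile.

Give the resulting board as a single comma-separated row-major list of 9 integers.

Answer: 0, 0, 0, 0, 0, 0, 16, 8, 64

Derivation:
Slide down:
col 0: [0, 16, 0] -> [0, 0, 16]
col 1: [8, 0, 0] -> [0, 0, 8]
col 2: [64, 0, 0] -> [0, 0, 64]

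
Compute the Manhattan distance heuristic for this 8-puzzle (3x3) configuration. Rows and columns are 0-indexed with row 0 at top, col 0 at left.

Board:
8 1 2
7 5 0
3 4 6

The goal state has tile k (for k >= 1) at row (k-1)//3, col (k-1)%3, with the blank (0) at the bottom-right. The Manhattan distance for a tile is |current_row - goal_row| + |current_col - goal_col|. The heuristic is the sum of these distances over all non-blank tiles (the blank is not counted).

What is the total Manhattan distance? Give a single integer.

Answer: 13

Derivation:
Tile 8: at (0,0), goal (2,1), distance |0-2|+|0-1| = 3
Tile 1: at (0,1), goal (0,0), distance |0-0|+|1-0| = 1
Tile 2: at (0,2), goal (0,1), distance |0-0|+|2-1| = 1
Tile 7: at (1,0), goal (2,0), distance |1-2|+|0-0| = 1
Tile 5: at (1,1), goal (1,1), distance |1-1|+|1-1| = 0
Tile 3: at (2,0), goal (0,2), distance |2-0|+|0-2| = 4
Tile 4: at (2,1), goal (1,0), distance |2-1|+|1-0| = 2
Tile 6: at (2,2), goal (1,2), distance |2-1|+|2-2| = 1
Sum: 3 + 1 + 1 + 1 + 0 + 4 + 2 + 1 = 13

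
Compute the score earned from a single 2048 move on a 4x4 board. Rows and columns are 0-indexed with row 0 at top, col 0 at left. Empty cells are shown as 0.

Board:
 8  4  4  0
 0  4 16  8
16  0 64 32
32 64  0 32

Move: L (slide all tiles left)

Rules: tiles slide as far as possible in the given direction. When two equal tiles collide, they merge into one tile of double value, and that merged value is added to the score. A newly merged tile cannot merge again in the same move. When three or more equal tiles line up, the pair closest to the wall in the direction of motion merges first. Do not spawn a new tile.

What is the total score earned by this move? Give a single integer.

Answer: 8

Derivation:
Slide left:
row 0: [8, 4, 4, 0] -> [8, 8, 0, 0]  score +8 (running 8)
row 1: [0, 4, 16, 8] -> [4, 16, 8, 0]  score +0 (running 8)
row 2: [16, 0, 64, 32] -> [16, 64, 32, 0]  score +0 (running 8)
row 3: [32, 64, 0, 32] -> [32, 64, 32, 0]  score +0 (running 8)
Board after move:
 8  8  0  0
 4 16  8  0
16 64 32  0
32 64 32  0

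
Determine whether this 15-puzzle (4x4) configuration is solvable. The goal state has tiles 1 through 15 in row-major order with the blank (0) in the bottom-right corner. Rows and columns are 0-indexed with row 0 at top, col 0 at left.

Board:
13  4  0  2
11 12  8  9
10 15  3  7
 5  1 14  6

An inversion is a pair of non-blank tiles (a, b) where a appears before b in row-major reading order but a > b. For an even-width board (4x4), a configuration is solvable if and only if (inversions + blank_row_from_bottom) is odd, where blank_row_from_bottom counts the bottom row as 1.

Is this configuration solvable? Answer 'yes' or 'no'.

Inversions: 59
Blank is in row 0 (0-indexed from top), which is row 4 counting from the bottom (bottom = 1).
59 + 4 = 63, which is odd, so the puzzle is solvable.

Answer: yes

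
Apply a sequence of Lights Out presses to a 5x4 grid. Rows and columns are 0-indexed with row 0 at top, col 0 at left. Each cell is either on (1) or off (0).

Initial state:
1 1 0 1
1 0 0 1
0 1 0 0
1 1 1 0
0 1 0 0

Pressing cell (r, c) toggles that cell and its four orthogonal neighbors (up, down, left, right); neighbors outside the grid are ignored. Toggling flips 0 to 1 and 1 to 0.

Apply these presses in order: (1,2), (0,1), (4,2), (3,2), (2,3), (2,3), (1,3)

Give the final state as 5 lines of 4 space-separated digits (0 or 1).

Answer: 0 0 0 0
1 0 0 1
0 1 0 1
1 0 1 1
0 0 0 1

Derivation:
After press 1 at (1,2):
1 1 1 1
1 1 1 0
0 1 1 0
1 1 1 0
0 1 0 0

After press 2 at (0,1):
0 0 0 1
1 0 1 0
0 1 1 0
1 1 1 0
0 1 0 0

After press 3 at (4,2):
0 0 0 1
1 0 1 0
0 1 1 0
1 1 0 0
0 0 1 1

After press 4 at (3,2):
0 0 0 1
1 0 1 0
0 1 0 0
1 0 1 1
0 0 0 1

After press 5 at (2,3):
0 0 0 1
1 0 1 1
0 1 1 1
1 0 1 0
0 0 0 1

After press 6 at (2,3):
0 0 0 1
1 0 1 0
0 1 0 0
1 0 1 1
0 0 0 1

After press 7 at (1,3):
0 0 0 0
1 0 0 1
0 1 0 1
1 0 1 1
0 0 0 1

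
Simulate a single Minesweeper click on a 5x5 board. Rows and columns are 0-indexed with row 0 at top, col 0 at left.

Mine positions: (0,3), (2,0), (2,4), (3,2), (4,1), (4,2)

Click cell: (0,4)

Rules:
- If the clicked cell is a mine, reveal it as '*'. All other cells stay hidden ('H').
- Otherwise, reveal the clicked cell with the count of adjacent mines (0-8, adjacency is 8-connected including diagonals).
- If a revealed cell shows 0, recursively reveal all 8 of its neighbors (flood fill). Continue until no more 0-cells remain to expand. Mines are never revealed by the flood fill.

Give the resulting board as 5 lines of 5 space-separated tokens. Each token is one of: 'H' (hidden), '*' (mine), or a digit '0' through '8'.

H H H H 1
H H H H H
H H H H H
H H H H H
H H H H H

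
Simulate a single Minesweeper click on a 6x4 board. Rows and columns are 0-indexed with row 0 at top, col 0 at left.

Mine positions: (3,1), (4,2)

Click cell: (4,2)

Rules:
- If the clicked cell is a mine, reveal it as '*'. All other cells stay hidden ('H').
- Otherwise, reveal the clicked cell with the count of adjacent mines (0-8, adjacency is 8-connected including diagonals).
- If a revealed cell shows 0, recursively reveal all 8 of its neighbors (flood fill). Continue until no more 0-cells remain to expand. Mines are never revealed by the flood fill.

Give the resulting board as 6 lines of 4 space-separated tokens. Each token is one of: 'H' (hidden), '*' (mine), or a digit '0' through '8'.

H H H H
H H H H
H H H H
H H H H
H H * H
H H H H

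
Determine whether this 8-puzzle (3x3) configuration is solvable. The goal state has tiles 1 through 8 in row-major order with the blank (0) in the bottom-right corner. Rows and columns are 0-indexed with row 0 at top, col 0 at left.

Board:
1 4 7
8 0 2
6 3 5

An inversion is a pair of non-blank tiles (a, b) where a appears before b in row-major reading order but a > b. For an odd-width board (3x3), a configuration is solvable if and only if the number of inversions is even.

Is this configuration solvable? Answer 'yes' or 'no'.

Inversions (pairs i<j in row-major order where tile[i] > tile[j] > 0): 12
12 is even, so the puzzle is solvable.

Answer: yes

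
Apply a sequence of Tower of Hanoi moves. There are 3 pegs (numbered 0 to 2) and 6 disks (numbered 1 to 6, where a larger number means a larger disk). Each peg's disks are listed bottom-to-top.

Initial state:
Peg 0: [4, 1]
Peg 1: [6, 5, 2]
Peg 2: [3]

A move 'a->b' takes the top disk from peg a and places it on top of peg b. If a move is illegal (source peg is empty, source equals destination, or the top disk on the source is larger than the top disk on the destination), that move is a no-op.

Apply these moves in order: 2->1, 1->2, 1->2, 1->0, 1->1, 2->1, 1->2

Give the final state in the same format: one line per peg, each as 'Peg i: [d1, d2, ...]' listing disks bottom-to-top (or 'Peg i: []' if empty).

After move 1 (2->1):
Peg 0: [4, 1]
Peg 1: [6, 5, 2]
Peg 2: [3]

After move 2 (1->2):
Peg 0: [4, 1]
Peg 1: [6, 5]
Peg 2: [3, 2]

After move 3 (1->2):
Peg 0: [4, 1]
Peg 1: [6, 5]
Peg 2: [3, 2]

After move 4 (1->0):
Peg 0: [4, 1]
Peg 1: [6, 5]
Peg 2: [3, 2]

After move 5 (1->1):
Peg 0: [4, 1]
Peg 1: [6, 5]
Peg 2: [3, 2]

After move 6 (2->1):
Peg 0: [4, 1]
Peg 1: [6, 5, 2]
Peg 2: [3]

After move 7 (1->2):
Peg 0: [4, 1]
Peg 1: [6, 5]
Peg 2: [3, 2]

Answer: Peg 0: [4, 1]
Peg 1: [6, 5]
Peg 2: [3, 2]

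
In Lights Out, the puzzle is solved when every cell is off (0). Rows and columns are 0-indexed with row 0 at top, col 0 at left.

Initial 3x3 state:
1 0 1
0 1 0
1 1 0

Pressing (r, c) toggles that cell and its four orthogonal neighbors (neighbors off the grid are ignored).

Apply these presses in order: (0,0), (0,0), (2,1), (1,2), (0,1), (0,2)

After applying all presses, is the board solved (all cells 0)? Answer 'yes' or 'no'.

Answer: yes

Derivation:
After press 1 at (0,0):
0 1 1
1 1 0
1 1 0

After press 2 at (0,0):
1 0 1
0 1 0
1 1 0

After press 3 at (2,1):
1 0 1
0 0 0
0 0 1

After press 4 at (1,2):
1 0 0
0 1 1
0 0 0

After press 5 at (0,1):
0 1 1
0 0 1
0 0 0

After press 6 at (0,2):
0 0 0
0 0 0
0 0 0

Lights still on: 0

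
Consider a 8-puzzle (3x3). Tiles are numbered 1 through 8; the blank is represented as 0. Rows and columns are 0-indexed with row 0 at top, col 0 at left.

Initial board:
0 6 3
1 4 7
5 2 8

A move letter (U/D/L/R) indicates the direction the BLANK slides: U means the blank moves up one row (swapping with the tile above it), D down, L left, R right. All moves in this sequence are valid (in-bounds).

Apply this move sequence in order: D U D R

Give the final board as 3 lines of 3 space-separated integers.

After move 1 (D):
1 6 3
0 4 7
5 2 8

After move 2 (U):
0 6 3
1 4 7
5 2 8

After move 3 (D):
1 6 3
0 4 7
5 2 8

After move 4 (R):
1 6 3
4 0 7
5 2 8

Answer: 1 6 3
4 0 7
5 2 8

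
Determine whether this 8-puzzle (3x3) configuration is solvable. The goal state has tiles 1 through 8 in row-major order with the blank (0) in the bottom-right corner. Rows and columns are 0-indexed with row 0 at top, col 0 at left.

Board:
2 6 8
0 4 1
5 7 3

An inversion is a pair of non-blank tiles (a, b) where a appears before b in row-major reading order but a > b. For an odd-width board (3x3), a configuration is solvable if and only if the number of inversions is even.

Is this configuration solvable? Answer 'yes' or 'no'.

Answer: yes

Derivation:
Inversions (pairs i<j in row-major order where tile[i] > tile[j] > 0): 14
14 is even, so the puzzle is solvable.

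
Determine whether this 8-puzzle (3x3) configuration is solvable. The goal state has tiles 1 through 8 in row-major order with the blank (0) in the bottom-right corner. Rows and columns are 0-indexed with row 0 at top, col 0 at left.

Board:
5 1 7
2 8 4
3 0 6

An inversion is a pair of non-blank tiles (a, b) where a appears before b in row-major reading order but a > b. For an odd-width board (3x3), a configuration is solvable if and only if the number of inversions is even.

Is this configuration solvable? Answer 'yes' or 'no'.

Answer: yes

Derivation:
Inversions (pairs i<j in row-major order where tile[i] > tile[j] > 0): 12
12 is even, so the puzzle is solvable.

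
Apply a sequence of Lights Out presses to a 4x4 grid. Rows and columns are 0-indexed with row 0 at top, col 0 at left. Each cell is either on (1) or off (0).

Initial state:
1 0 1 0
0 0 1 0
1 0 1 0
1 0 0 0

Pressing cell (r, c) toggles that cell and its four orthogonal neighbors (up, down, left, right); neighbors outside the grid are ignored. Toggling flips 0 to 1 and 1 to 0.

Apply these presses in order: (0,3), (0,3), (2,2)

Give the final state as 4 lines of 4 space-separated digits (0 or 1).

Answer: 1 0 1 0
0 0 0 0
1 1 0 1
1 0 1 0

Derivation:
After press 1 at (0,3):
1 0 0 1
0 0 1 1
1 0 1 0
1 0 0 0

After press 2 at (0,3):
1 0 1 0
0 0 1 0
1 0 1 0
1 0 0 0

After press 3 at (2,2):
1 0 1 0
0 0 0 0
1 1 0 1
1 0 1 0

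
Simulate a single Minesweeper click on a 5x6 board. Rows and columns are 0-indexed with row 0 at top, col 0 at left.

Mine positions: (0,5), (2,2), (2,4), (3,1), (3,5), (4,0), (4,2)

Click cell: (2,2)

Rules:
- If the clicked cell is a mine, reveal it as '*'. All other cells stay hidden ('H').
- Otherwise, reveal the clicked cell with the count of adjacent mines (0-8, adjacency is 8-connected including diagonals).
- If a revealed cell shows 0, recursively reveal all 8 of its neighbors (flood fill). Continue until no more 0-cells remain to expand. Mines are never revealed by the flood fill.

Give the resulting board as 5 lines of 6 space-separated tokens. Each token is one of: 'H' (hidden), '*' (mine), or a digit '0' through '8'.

H H H H H H
H H H H H H
H H * H H H
H H H H H H
H H H H H H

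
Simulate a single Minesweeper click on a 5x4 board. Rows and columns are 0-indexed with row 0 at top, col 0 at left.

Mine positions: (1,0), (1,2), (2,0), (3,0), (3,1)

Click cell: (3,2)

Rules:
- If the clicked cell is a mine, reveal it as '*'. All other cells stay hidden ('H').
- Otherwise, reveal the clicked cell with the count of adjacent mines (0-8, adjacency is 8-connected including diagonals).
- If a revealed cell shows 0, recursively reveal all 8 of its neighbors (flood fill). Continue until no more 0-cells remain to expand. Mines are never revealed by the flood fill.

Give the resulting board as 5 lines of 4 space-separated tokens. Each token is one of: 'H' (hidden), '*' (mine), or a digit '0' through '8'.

H H H H
H H H H
H H H H
H H 1 H
H H H H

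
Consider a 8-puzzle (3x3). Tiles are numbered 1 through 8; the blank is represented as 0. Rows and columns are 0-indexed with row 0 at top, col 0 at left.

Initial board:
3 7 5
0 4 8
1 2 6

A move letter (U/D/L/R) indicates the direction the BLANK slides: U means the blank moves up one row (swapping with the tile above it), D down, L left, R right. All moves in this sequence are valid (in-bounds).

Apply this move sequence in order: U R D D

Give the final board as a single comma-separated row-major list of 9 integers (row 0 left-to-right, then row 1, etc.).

After move 1 (U):
0 7 5
3 4 8
1 2 6

After move 2 (R):
7 0 5
3 4 8
1 2 6

After move 3 (D):
7 4 5
3 0 8
1 2 6

After move 4 (D):
7 4 5
3 2 8
1 0 6

Answer: 7, 4, 5, 3, 2, 8, 1, 0, 6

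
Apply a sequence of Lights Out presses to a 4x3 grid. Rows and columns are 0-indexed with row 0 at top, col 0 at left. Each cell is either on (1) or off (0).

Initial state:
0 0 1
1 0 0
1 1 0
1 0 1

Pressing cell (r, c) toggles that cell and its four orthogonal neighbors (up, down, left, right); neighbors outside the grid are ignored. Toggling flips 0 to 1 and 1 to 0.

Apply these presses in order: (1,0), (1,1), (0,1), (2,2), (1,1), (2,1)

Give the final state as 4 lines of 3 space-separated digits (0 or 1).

Answer: 0 1 0
0 1 1
1 1 0
1 1 0

Derivation:
After press 1 at (1,0):
1 0 1
0 1 0
0 1 0
1 0 1

After press 2 at (1,1):
1 1 1
1 0 1
0 0 0
1 0 1

After press 3 at (0,1):
0 0 0
1 1 1
0 0 0
1 0 1

After press 4 at (2,2):
0 0 0
1 1 0
0 1 1
1 0 0

After press 5 at (1,1):
0 1 0
0 0 1
0 0 1
1 0 0

After press 6 at (2,1):
0 1 0
0 1 1
1 1 0
1 1 0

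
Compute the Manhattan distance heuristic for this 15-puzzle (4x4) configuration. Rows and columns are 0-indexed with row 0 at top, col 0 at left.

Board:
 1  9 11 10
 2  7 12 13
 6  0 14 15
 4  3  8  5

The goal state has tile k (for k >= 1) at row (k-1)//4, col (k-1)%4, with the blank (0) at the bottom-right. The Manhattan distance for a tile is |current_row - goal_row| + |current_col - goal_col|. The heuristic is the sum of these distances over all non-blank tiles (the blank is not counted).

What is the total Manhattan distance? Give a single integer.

Answer: 43

Derivation:
Tile 1: at (0,0), goal (0,0), distance |0-0|+|0-0| = 0
Tile 9: at (0,1), goal (2,0), distance |0-2|+|1-0| = 3
Tile 11: at (0,2), goal (2,2), distance |0-2|+|2-2| = 2
Tile 10: at (0,3), goal (2,1), distance |0-2|+|3-1| = 4
Tile 2: at (1,0), goal (0,1), distance |1-0|+|0-1| = 2
Tile 7: at (1,1), goal (1,2), distance |1-1|+|1-2| = 1
Tile 12: at (1,2), goal (2,3), distance |1-2|+|2-3| = 2
Tile 13: at (1,3), goal (3,0), distance |1-3|+|3-0| = 5
Tile 6: at (2,0), goal (1,1), distance |2-1|+|0-1| = 2
Tile 14: at (2,2), goal (3,1), distance |2-3|+|2-1| = 2
Tile 15: at (2,3), goal (3,2), distance |2-3|+|3-2| = 2
Tile 4: at (3,0), goal (0,3), distance |3-0|+|0-3| = 6
Tile 3: at (3,1), goal (0,2), distance |3-0|+|1-2| = 4
Tile 8: at (3,2), goal (1,3), distance |3-1|+|2-3| = 3
Tile 5: at (3,3), goal (1,0), distance |3-1|+|3-0| = 5
Sum: 0 + 3 + 2 + 4 + 2 + 1 + 2 + 5 + 2 + 2 + 2 + 6 + 4 + 3 + 5 = 43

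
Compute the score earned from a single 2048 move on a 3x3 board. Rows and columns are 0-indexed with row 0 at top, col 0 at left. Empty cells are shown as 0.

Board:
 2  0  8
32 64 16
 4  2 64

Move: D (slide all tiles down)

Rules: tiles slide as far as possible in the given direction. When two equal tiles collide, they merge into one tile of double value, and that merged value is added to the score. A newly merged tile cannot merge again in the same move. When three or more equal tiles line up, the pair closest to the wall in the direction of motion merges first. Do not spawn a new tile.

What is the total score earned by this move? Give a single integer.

Answer: 0

Derivation:
Slide down:
col 0: [2, 32, 4] -> [2, 32, 4]  score +0 (running 0)
col 1: [0, 64, 2] -> [0, 64, 2]  score +0 (running 0)
col 2: [8, 16, 64] -> [8, 16, 64]  score +0 (running 0)
Board after move:
 2  0  8
32 64 16
 4  2 64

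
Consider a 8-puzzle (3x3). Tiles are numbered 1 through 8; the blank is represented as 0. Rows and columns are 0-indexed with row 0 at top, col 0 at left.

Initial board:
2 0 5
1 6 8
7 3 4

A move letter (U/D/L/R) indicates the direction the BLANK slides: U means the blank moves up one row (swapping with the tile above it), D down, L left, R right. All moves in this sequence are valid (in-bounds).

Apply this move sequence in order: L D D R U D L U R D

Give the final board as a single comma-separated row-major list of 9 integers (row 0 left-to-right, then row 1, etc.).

After move 1 (L):
0 2 5
1 6 8
7 3 4

After move 2 (D):
1 2 5
0 6 8
7 3 4

After move 3 (D):
1 2 5
7 6 8
0 3 4

After move 4 (R):
1 2 5
7 6 8
3 0 4

After move 5 (U):
1 2 5
7 0 8
3 6 4

After move 6 (D):
1 2 5
7 6 8
3 0 4

After move 7 (L):
1 2 5
7 6 8
0 3 4

After move 8 (U):
1 2 5
0 6 8
7 3 4

After move 9 (R):
1 2 5
6 0 8
7 3 4

After move 10 (D):
1 2 5
6 3 8
7 0 4

Answer: 1, 2, 5, 6, 3, 8, 7, 0, 4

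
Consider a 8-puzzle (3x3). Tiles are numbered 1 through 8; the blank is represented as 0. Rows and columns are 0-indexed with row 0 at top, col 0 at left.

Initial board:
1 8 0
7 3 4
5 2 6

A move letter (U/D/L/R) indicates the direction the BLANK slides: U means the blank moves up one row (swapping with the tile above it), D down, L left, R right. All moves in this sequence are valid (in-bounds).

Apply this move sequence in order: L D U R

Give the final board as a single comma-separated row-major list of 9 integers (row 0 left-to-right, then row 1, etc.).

After move 1 (L):
1 0 8
7 3 4
5 2 6

After move 2 (D):
1 3 8
7 0 4
5 2 6

After move 3 (U):
1 0 8
7 3 4
5 2 6

After move 4 (R):
1 8 0
7 3 4
5 2 6

Answer: 1, 8, 0, 7, 3, 4, 5, 2, 6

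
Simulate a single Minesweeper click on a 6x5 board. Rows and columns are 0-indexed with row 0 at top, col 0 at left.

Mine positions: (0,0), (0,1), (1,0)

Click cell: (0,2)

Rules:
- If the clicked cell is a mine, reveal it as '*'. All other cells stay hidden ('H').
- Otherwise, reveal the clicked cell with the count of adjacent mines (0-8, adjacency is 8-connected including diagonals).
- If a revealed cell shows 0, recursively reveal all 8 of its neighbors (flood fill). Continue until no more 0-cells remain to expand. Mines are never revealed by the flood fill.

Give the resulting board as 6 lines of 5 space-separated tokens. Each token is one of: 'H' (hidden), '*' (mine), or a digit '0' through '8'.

H H 1 H H
H H H H H
H H H H H
H H H H H
H H H H H
H H H H H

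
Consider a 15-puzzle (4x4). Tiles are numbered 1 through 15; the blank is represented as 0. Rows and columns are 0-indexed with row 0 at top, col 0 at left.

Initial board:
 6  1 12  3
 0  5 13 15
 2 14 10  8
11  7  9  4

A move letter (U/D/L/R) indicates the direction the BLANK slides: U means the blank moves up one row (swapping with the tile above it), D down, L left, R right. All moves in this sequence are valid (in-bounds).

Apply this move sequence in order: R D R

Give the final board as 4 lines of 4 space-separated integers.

After move 1 (R):
 6  1 12  3
 5  0 13 15
 2 14 10  8
11  7  9  4

After move 2 (D):
 6  1 12  3
 5 14 13 15
 2  0 10  8
11  7  9  4

After move 3 (R):
 6  1 12  3
 5 14 13 15
 2 10  0  8
11  7  9  4

Answer:  6  1 12  3
 5 14 13 15
 2 10  0  8
11  7  9  4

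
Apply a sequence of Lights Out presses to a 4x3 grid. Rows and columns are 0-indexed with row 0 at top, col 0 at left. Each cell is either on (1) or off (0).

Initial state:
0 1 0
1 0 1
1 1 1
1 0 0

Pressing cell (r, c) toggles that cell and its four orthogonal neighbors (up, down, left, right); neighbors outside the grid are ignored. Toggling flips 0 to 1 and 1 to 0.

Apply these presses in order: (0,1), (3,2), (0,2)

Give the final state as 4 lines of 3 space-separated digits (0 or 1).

Answer: 1 1 0
1 1 0
1 1 0
1 1 1

Derivation:
After press 1 at (0,1):
1 0 1
1 1 1
1 1 1
1 0 0

After press 2 at (3,2):
1 0 1
1 1 1
1 1 0
1 1 1

After press 3 at (0,2):
1 1 0
1 1 0
1 1 0
1 1 1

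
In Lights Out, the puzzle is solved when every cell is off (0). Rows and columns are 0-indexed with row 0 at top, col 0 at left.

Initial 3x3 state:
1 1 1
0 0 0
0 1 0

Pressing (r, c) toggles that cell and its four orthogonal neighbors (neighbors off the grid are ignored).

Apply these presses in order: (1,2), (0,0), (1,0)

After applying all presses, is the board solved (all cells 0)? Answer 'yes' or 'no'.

Answer: no

Derivation:
After press 1 at (1,2):
1 1 0
0 1 1
0 1 1

After press 2 at (0,0):
0 0 0
1 1 1
0 1 1

After press 3 at (1,0):
1 0 0
0 0 1
1 1 1

Lights still on: 5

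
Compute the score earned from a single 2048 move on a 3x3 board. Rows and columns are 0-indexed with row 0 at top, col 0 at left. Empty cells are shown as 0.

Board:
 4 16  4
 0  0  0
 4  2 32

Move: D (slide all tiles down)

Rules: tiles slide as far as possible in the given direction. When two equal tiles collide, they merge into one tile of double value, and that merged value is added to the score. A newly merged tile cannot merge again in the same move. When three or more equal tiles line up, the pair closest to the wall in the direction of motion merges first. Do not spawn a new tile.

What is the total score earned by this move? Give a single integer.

Answer: 8

Derivation:
Slide down:
col 0: [4, 0, 4] -> [0, 0, 8]  score +8 (running 8)
col 1: [16, 0, 2] -> [0, 16, 2]  score +0 (running 8)
col 2: [4, 0, 32] -> [0, 4, 32]  score +0 (running 8)
Board after move:
 0  0  0
 0 16  4
 8  2 32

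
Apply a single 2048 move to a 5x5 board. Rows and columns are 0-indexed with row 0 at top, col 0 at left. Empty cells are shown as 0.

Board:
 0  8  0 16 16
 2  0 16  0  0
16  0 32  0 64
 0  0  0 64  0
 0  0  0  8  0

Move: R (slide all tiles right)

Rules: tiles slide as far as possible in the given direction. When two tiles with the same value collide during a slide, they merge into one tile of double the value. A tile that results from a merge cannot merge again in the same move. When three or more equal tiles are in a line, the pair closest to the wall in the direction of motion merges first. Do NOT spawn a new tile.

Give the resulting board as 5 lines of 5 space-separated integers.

Slide right:
row 0: [0, 8, 0, 16, 16] -> [0, 0, 0, 8, 32]
row 1: [2, 0, 16, 0, 0] -> [0, 0, 0, 2, 16]
row 2: [16, 0, 32, 0, 64] -> [0, 0, 16, 32, 64]
row 3: [0, 0, 0, 64, 0] -> [0, 0, 0, 0, 64]
row 4: [0, 0, 0, 8, 0] -> [0, 0, 0, 0, 8]

Answer:  0  0  0  8 32
 0  0  0  2 16
 0  0 16 32 64
 0  0  0  0 64
 0  0  0  0  8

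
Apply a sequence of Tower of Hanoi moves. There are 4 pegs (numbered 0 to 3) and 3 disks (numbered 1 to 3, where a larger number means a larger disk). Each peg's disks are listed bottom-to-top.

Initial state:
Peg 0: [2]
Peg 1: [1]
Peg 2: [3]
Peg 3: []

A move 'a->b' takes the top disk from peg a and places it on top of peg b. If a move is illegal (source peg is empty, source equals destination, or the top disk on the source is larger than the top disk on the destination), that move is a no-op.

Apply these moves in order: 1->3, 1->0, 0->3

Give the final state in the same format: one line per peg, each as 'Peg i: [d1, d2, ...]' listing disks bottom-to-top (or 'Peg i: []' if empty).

After move 1 (1->3):
Peg 0: [2]
Peg 1: []
Peg 2: [3]
Peg 3: [1]

After move 2 (1->0):
Peg 0: [2]
Peg 1: []
Peg 2: [3]
Peg 3: [1]

After move 3 (0->3):
Peg 0: [2]
Peg 1: []
Peg 2: [3]
Peg 3: [1]

Answer: Peg 0: [2]
Peg 1: []
Peg 2: [3]
Peg 3: [1]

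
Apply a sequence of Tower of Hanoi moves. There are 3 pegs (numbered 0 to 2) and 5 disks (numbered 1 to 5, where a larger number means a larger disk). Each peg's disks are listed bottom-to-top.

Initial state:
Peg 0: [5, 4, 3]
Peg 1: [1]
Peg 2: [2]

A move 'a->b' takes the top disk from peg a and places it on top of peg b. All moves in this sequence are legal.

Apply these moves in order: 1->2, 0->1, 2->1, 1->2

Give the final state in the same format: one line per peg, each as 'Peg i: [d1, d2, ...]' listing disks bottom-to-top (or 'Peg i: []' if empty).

Answer: Peg 0: [5, 4]
Peg 1: [3]
Peg 2: [2, 1]

Derivation:
After move 1 (1->2):
Peg 0: [5, 4, 3]
Peg 1: []
Peg 2: [2, 1]

After move 2 (0->1):
Peg 0: [5, 4]
Peg 1: [3]
Peg 2: [2, 1]

After move 3 (2->1):
Peg 0: [5, 4]
Peg 1: [3, 1]
Peg 2: [2]

After move 4 (1->2):
Peg 0: [5, 4]
Peg 1: [3]
Peg 2: [2, 1]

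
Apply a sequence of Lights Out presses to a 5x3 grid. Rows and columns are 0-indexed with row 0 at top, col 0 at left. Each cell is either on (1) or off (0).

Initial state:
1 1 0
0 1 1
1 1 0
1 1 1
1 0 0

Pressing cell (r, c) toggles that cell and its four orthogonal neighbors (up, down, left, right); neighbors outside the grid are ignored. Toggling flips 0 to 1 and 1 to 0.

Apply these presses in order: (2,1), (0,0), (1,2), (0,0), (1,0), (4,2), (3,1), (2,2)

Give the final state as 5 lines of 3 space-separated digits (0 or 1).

After press 1 at (2,1):
1 1 0
0 0 1
0 0 1
1 0 1
1 0 0

After press 2 at (0,0):
0 0 0
1 0 1
0 0 1
1 0 1
1 0 0

After press 3 at (1,2):
0 0 1
1 1 0
0 0 0
1 0 1
1 0 0

After press 4 at (0,0):
1 1 1
0 1 0
0 0 0
1 0 1
1 0 0

After press 5 at (1,0):
0 1 1
1 0 0
1 0 0
1 0 1
1 0 0

After press 6 at (4,2):
0 1 1
1 0 0
1 0 0
1 0 0
1 1 1

After press 7 at (3,1):
0 1 1
1 0 0
1 1 0
0 1 1
1 0 1

After press 8 at (2,2):
0 1 1
1 0 1
1 0 1
0 1 0
1 0 1

Answer: 0 1 1
1 0 1
1 0 1
0 1 0
1 0 1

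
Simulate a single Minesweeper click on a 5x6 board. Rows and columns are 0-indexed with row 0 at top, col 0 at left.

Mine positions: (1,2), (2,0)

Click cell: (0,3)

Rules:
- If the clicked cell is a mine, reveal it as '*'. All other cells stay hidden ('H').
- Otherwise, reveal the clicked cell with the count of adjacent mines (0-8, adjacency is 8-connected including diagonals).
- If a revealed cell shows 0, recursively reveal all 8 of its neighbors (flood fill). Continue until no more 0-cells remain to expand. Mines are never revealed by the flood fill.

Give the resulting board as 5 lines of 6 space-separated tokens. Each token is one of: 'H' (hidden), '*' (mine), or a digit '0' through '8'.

H H H 1 H H
H H H H H H
H H H H H H
H H H H H H
H H H H H H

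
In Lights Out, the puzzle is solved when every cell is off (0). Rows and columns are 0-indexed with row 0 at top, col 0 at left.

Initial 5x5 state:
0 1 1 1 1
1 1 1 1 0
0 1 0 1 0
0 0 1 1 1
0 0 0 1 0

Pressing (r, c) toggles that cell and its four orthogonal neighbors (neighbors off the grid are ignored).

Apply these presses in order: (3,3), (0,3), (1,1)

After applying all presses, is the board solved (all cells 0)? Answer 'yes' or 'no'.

After press 1 at (3,3):
0 1 1 1 1
1 1 1 1 0
0 1 0 0 0
0 0 0 0 0
0 0 0 0 0

After press 2 at (0,3):
0 1 0 0 0
1 1 1 0 0
0 1 0 0 0
0 0 0 0 0
0 0 0 0 0

After press 3 at (1,1):
0 0 0 0 0
0 0 0 0 0
0 0 0 0 0
0 0 0 0 0
0 0 0 0 0

Lights still on: 0

Answer: yes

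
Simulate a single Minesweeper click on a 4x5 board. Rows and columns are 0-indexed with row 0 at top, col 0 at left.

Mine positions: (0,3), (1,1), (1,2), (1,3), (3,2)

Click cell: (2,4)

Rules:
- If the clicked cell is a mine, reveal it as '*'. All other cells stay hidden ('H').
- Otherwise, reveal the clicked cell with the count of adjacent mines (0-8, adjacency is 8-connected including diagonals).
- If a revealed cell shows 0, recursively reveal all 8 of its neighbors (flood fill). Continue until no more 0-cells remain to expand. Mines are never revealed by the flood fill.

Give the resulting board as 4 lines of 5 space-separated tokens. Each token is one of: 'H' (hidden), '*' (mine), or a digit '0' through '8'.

H H H H H
H H H H H
H H H H 1
H H H H H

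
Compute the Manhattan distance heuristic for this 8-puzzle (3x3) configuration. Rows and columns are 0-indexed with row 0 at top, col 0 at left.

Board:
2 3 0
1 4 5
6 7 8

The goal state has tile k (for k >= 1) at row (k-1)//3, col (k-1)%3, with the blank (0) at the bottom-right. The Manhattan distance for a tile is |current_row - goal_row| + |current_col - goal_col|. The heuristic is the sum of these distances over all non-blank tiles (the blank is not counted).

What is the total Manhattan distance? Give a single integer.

Tile 2: (0,0)->(0,1) = 1
Tile 3: (0,1)->(0,2) = 1
Tile 1: (1,0)->(0,0) = 1
Tile 4: (1,1)->(1,0) = 1
Tile 5: (1,2)->(1,1) = 1
Tile 6: (2,0)->(1,2) = 3
Tile 7: (2,1)->(2,0) = 1
Tile 8: (2,2)->(2,1) = 1
Sum: 1 + 1 + 1 + 1 + 1 + 3 + 1 + 1 = 10

Answer: 10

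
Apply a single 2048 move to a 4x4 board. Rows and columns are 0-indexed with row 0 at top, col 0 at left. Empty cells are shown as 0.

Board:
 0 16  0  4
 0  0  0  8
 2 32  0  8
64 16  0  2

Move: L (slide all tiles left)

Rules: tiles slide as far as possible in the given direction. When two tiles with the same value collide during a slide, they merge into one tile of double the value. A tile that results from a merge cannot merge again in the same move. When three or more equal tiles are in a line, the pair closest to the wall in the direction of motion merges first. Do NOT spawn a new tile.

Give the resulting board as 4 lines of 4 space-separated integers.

Slide left:
row 0: [0, 16, 0, 4] -> [16, 4, 0, 0]
row 1: [0, 0, 0, 8] -> [8, 0, 0, 0]
row 2: [2, 32, 0, 8] -> [2, 32, 8, 0]
row 3: [64, 16, 0, 2] -> [64, 16, 2, 0]

Answer: 16  4  0  0
 8  0  0  0
 2 32  8  0
64 16  2  0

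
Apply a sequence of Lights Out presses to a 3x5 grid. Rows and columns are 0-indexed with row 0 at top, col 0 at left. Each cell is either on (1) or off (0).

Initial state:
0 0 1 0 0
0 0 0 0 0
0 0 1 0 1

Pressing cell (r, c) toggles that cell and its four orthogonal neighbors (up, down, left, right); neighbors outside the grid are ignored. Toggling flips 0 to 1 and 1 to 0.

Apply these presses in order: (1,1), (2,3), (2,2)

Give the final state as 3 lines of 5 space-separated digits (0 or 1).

After press 1 at (1,1):
0 1 1 0 0
1 1 1 0 0
0 1 1 0 1

After press 2 at (2,3):
0 1 1 0 0
1 1 1 1 0
0 1 0 1 0

After press 3 at (2,2):
0 1 1 0 0
1 1 0 1 0
0 0 1 0 0

Answer: 0 1 1 0 0
1 1 0 1 0
0 0 1 0 0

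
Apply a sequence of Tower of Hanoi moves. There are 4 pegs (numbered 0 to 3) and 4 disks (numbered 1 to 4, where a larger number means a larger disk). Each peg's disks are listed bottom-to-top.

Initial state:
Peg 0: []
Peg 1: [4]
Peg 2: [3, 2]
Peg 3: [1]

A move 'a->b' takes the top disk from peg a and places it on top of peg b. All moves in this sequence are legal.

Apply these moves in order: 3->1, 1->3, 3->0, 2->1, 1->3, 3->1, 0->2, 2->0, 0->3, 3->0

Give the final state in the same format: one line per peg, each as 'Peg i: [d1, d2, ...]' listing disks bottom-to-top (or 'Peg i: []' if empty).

After move 1 (3->1):
Peg 0: []
Peg 1: [4, 1]
Peg 2: [3, 2]
Peg 3: []

After move 2 (1->3):
Peg 0: []
Peg 1: [4]
Peg 2: [3, 2]
Peg 3: [1]

After move 3 (3->0):
Peg 0: [1]
Peg 1: [4]
Peg 2: [3, 2]
Peg 3: []

After move 4 (2->1):
Peg 0: [1]
Peg 1: [4, 2]
Peg 2: [3]
Peg 3: []

After move 5 (1->3):
Peg 0: [1]
Peg 1: [4]
Peg 2: [3]
Peg 3: [2]

After move 6 (3->1):
Peg 0: [1]
Peg 1: [4, 2]
Peg 2: [3]
Peg 3: []

After move 7 (0->2):
Peg 0: []
Peg 1: [4, 2]
Peg 2: [3, 1]
Peg 3: []

After move 8 (2->0):
Peg 0: [1]
Peg 1: [4, 2]
Peg 2: [3]
Peg 3: []

After move 9 (0->3):
Peg 0: []
Peg 1: [4, 2]
Peg 2: [3]
Peg 3: [1]

After move 10 (3->0):
Peg 0: [1]
Peg 1: [4, 2]
Peg 2: [3]
Peg 3: []

Answer: Peg 0: [1]
Peg 1: [4, 2]
Peg 2: [3]
Peg 3: []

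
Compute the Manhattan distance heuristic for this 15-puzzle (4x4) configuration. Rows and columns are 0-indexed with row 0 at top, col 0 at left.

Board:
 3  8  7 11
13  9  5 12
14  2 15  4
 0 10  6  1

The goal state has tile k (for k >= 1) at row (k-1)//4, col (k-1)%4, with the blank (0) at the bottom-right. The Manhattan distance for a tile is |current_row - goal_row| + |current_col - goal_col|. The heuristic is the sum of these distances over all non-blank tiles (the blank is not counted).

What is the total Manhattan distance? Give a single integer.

Tile 3: (0,0)->(0,2) = 2
Tile 8: (0,1)->(1,3) = 3
Tile 7: (0,2)->(1,2) = 1
Tile 11: (0,3)->(2,2) = 3
Tile 13: (1,0)->(3,0) = 2
Tile 9: (1,1)->(2,0) = 2
Tile 5: (1,2)->(1,0) = 2
Tile 12: (1,3)->(2,3) = 1
Tile 14: (2,0)->(3,1) = 2
Tile 2: (2,1)->(0,1) = 2
Tile 15: (2,2)->(3,2) = 1
Tile 4: (2,3)->(0,3) = 2
Tile 10: (3,1)->(2,1) = 1
Tile 6: (3,2)->(1,1) = 3
Tile 1: (3,3)->(0,0) = 6
Sum: 2 + 3 + 1 + 3 + 2 + 2 + 2 + 1 + 2 + 2 + 1 + 2 + 1 + 3 + 6 = 33

Answer: 33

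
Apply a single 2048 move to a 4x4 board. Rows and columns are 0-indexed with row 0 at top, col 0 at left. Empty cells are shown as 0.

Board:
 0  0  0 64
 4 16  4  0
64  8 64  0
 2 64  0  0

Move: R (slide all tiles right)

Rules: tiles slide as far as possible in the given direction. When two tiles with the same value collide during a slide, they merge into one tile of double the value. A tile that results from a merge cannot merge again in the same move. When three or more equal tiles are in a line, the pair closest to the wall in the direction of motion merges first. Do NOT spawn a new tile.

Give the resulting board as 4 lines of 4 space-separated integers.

Slide right:
row 0: [0, 0, 0, 64] -> [0, 0, 0, 64]
row 1: [4, 16, 4, 0] -> [0, 4, 16, 4]
row 2: [64, 8, 64, 0] -> [0, 64, 8, 64]
row 3: [2, 64, 0, 0] -> [0, 0, 2, 64]

Answer:  0  0  0 64
 0  4 16  4
 0 64  8 64
 0  0  2 64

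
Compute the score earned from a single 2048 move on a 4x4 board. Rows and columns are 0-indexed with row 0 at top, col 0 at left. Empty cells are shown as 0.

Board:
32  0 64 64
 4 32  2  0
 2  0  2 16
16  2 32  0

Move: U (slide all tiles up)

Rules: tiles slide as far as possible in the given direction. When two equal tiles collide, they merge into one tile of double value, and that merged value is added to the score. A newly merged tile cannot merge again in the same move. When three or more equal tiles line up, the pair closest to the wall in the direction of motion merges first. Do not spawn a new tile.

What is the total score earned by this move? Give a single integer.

Slide up:
col 0: [32, 4, 2, 16] -> [32, 4, 2, 16]  score +0 (running 0)
col 1: [0, 32, 0, 2] -> [32, 2, 0, 0]  score +0 (running 0)
col 2: [64, 2, 2, 32] -> [64, 4, 32, 0]  score +4 (running 4)
col 3: [64, 0, 16, 0] -> [64, 16, 0, 0]  score +0 (running 4)
Board after move:
32 32 64 64
 4  2  4 16
 2  0 32  0
16  0  0  0

Answer: 4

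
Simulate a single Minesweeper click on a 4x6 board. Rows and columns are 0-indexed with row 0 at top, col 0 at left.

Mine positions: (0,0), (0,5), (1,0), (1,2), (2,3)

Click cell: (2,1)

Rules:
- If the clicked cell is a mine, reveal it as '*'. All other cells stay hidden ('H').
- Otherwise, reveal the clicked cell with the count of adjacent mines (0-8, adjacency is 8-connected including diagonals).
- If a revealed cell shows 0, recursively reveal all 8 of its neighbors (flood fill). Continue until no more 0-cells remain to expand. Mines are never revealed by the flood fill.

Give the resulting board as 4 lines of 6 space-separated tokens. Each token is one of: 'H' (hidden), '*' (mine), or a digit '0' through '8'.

H H H H H H
H H H H H H
H 2 H H H H
H H H H H H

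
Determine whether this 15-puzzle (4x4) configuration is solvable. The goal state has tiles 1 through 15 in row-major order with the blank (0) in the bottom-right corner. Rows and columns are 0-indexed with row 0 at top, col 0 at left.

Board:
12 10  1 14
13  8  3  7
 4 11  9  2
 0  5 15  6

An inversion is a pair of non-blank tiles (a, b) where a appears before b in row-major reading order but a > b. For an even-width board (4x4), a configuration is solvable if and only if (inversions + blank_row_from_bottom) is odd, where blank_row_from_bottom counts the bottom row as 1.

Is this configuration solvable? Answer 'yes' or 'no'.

Inversions: 59
Blank is in row 3 (0-indexed from top), which is row 1 counting from the bottom (bottom = 1).
59 + 1 = 60, which is even, so the puzzle is not solvable.

Answer: no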